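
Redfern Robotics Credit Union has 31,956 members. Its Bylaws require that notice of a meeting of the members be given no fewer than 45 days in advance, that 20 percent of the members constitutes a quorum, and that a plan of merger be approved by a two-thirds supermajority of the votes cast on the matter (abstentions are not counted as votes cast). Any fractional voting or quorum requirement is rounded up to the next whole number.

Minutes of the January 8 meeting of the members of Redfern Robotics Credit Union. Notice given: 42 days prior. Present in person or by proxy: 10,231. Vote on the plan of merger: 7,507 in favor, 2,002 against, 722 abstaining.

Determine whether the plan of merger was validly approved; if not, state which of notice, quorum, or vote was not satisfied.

Invalid — notice requirement not satisfied.

Notice: 42 days given; 45 required. Not satisfied.
Quorum: 20% of 31,956 = 6,391.20, rounded up to 6,392; 10,231 present. Satisfied.
Vote: requires two-thirds of the votes cast (10,231 − 722 abstaining = 9,509); 2/3 of 9509 = 6339.33, rounded up to 6340, so 6,340 needed; 7,507 in favor. Satisfied.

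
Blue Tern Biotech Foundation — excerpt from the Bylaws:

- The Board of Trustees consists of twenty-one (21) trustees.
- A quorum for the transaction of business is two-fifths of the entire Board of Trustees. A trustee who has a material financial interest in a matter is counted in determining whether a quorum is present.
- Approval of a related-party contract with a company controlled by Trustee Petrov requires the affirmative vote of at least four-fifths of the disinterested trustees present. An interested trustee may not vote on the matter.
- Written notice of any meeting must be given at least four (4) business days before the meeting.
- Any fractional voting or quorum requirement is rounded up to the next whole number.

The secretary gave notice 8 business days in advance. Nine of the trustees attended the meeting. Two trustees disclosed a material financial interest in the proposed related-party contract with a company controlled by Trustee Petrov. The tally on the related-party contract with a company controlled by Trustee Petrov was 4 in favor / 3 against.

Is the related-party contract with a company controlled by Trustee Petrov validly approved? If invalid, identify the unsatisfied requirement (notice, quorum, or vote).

Invalid — vote requirement not satisfied.

Notice: 8 business days given; 4 required (8 ≥ 4). Satisfied.
Quorum: 9 present (interested trustees count toward quorum); quorum is 9. Satisfied.
Vote: the related-party contract with a company controlled by Trustee Petrov requires four-fifths of the disinterested trustees present (9 − 2 = 7). 4/5 of 7 = 5.60, rounded up to 6, so 6 affirmative votes are needed; 4 voted in favor. Not satisfied.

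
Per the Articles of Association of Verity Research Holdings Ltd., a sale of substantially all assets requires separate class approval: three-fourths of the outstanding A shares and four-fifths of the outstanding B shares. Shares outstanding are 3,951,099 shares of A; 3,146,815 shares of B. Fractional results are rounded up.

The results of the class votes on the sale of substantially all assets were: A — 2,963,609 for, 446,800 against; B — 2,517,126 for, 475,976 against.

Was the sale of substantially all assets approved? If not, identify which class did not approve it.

Not approved — the B shares did not give the required vote.

A: 3/4 of 3951099 = 2963324.25, rounded up to 2963325; 2,963,325 required, 2,963,609 in favor — approved.
B: 4/5 of 3146815 = 2517452; 2,517,452 required, 2,517,126 in favor — not approved.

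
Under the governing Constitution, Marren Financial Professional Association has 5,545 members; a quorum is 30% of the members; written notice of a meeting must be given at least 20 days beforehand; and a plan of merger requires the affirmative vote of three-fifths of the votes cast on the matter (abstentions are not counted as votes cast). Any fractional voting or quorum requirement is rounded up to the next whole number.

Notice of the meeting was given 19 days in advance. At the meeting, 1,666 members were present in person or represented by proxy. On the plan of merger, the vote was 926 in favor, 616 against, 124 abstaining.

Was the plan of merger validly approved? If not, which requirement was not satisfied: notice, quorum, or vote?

Notice: 19 days given; 20 required. Not satisfied.
Quorum: 30% of 5,545 = 1,663.50, rounded up to 1,664; 1,666 present. Satisfied.
Vote: requires three-fifths of the votes cast (1,666 − 124 abstaining = 1,542); 3/5 of 1542 = 925.20, rounded up to 926, so 926 needed; 926 in favor. Satisfied.

Invalid — notice requirement not satisfied.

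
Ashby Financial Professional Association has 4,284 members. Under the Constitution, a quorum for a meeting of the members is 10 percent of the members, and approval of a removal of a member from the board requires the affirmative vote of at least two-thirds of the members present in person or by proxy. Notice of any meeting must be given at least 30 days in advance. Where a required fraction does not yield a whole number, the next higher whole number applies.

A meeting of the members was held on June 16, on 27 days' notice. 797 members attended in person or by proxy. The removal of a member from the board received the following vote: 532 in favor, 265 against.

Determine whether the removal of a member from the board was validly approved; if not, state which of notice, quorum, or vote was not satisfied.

Invalid — notice requirement not satisfied.

Notice: 27 days given; 30 required. Not satisfied.
Quorum: 10% of 4,284 = 428.40, rounded up to 429; 797 present. Satisfied.
Vote: requires two-thirds of those present (797); 2/3 of 797 = 531.33, rounded up to 532, so 532 needed; 532 in favor. Satisfied.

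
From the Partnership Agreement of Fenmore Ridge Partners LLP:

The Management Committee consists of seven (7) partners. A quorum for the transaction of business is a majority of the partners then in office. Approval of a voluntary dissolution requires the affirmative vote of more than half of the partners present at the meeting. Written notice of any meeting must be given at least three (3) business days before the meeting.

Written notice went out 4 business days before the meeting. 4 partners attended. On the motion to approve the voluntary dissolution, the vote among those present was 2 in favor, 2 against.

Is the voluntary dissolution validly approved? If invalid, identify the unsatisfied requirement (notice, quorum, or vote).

Notice: 4 business days given; 3 required (4 ≥ 3). Satisfied.
Quorum: 4 present; quorum is 4. Satisfied.
Vote: the voluntary dissolution requires a majority of the partners present (4). A majority of 4 is 3, so 3 affirmative votes are needed; 2 voted in favor. Not satisfied.

Invalid — vote requirement not satisfied.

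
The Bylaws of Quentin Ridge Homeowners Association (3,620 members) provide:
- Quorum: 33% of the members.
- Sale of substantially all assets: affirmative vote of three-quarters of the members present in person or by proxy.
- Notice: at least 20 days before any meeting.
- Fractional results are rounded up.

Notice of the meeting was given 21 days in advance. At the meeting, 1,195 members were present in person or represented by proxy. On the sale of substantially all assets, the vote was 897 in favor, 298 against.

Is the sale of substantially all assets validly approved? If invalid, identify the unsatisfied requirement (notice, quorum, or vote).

Notice: 21 days given; 20 required. Satisfied.
Quorum: 33% of 3,620 = 1,194.60, rounded up to 1,195; 1,195 present. Satisfied.
Vote: requires three-fourths of those present (1,195); 3/4 of 1195 = 896.25, rounded up to 897, so 897 needed; 897 in favor. Satisfied.

Valid — all requirements satisfied.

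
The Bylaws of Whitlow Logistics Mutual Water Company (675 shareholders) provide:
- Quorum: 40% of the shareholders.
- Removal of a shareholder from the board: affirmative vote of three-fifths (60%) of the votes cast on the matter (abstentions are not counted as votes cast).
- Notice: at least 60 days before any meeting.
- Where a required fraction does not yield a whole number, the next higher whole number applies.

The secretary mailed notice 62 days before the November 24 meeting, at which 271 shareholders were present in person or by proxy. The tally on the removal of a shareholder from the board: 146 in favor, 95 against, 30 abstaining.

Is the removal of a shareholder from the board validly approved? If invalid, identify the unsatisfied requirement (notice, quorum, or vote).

Notice: 62 days given; 60 required. Satisfied.
Quorum: 40% of 675 = 270; 271 present. Satisfied.
Vote: requires three-fifths of the votes cast (271 − 30 abstaining = 241); 3/5 of 241 = 144.60, rounded up to 145, so 145 needed; 146 in favor. Satisfied.

Valid — all requirements satisfied.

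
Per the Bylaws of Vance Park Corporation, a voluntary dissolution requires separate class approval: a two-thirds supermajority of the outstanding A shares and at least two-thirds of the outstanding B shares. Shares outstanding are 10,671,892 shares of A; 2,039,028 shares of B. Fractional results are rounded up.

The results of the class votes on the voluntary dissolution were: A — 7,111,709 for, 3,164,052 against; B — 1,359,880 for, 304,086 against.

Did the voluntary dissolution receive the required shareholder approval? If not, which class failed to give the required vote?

Not approved — the A shares did not give the required vote.

A: 2/3 of 10671892 = 7114594.67, rounded up to 7114595; 7,114,595 required, 7,111,709 in favor — not approved.
B: 2/3 of 2039028 = 1359352; 1,359,352 required, 1,359,880 in favor — approved.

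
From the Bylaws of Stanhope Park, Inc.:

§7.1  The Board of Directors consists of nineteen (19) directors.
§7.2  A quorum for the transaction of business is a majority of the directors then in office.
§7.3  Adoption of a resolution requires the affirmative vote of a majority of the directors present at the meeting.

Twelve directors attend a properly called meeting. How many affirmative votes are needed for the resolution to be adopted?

7

The resolution requires a majority of the directors present (12).
A majority of 12 is 7.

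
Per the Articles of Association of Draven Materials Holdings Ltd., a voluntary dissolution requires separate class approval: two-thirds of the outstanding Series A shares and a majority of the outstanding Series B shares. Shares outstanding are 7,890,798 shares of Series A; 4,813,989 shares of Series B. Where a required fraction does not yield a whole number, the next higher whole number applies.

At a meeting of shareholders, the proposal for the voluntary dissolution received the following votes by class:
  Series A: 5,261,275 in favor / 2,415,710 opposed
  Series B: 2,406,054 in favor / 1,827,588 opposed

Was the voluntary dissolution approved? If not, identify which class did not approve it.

Series A: 2/3 of 7890798 = 5260532; 5,260,532 required, 5,261,275 in favor — approved.
Series B: a majority of 4813989 is 2406995; 2,406,995 required, 2,406,054 in favor — not approved.

Not approved — the Series B shares did not give the required vote.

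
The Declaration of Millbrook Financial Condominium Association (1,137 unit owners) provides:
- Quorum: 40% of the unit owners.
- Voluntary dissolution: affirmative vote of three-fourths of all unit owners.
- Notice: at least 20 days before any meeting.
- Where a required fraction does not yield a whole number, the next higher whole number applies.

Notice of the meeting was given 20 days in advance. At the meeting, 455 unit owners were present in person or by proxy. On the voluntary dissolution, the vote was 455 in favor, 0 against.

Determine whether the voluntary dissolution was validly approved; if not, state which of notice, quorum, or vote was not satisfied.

Notice: 20 days given; 20 required. Satisfied.
Quorum: 40% of 1,137 = 454.80, rounded up to 455; 455 present. Satisfied.
Vote: requires three-fourths of all unit owners (1,137); 3/4 of 1137 = 852.75, rounded up to 853, so 853 needed; 455 in favor. Not satisfied.

Invalid — vote requirement not satisfied.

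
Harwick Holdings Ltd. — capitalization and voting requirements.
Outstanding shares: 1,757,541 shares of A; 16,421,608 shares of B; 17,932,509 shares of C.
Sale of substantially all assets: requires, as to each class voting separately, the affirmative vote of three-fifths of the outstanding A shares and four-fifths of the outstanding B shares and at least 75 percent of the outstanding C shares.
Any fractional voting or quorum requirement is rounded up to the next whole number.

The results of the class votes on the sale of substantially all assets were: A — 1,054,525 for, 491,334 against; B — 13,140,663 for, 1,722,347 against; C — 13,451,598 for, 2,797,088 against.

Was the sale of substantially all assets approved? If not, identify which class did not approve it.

Approved — every class gave the required vote.

A: 3/5 of 1757541 = 1054524.60, rounded up to 1054525; 1,054,525 required, 1,054,525 in favor — approved.
B: 4/5 of 16421608 = 13137286.40, rounded up to 13137287; 13,137,287 required, 13,140,663 in favor — approved.
C: 3/4 of 17932509 = 13449381.75, rounded up to 13449382; 13,449,382 required, 13,451,598 in favor — approved.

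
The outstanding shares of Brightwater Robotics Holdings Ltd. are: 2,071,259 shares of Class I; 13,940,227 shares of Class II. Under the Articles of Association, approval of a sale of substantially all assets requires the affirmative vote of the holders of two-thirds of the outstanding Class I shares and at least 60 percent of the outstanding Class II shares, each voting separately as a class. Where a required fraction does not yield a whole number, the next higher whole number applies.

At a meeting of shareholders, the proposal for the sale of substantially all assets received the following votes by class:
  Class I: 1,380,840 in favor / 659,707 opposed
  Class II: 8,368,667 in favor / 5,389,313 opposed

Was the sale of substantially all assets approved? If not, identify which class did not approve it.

Class I: 2/3 of 2071259 = 1380839.33, rounded up to 1380840; 1,380,840 required, 1,380,840 in favor — approved.
Class II: 3/5 of 13940227 = 8364136.20, rounded up to 8364137; 8,364,137 required, 8,368,667 in favor — approved.

Approved — every class gave the required vote.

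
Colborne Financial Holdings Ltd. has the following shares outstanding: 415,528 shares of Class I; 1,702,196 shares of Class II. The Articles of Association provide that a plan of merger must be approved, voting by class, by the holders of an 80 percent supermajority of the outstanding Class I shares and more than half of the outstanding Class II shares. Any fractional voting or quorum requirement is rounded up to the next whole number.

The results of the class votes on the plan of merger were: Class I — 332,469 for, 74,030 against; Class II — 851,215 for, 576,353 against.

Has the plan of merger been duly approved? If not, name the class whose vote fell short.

Approved — every class gave the required vote.

Class I: 4/5 of 415528 = 332422.40, rounded up to 332423; 332,423 required, 332,469 in favor — approved.
Class II: a majority of 1702196 is 851099; 851,099 required, 851,215 in favor — approved.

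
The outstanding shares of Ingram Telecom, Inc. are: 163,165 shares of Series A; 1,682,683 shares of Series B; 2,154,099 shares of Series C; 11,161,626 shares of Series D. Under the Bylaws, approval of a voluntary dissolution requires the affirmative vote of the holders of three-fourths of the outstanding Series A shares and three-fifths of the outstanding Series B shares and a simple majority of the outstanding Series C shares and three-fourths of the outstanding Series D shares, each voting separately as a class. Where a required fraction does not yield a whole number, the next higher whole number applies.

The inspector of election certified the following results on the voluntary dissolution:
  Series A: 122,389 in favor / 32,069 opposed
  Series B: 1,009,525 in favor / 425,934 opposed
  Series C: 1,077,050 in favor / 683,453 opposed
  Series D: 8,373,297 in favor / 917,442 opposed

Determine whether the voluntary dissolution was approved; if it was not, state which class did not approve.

Not approved — the Series B shares did not give the required vote.

Series A: 3/4 of 163165 = 122373.75, rounded up to 122374; 122,374 required, 122,389 in favor — approved.
Series B: 3/5 of 1682683 = 1009609.80, rounded up to 1009610; 1,009,610 required, 1,009,525 in favor — not approved.
Series C: a majority of 2154099 is 1077050; 1,077,050 required, 1,077,050 in favor — approved.
Series D: 3/4 of 11161626 = 8371219.50, rounded up to 8371220; 8,371,220 required, 8,373,297 in favor — approved.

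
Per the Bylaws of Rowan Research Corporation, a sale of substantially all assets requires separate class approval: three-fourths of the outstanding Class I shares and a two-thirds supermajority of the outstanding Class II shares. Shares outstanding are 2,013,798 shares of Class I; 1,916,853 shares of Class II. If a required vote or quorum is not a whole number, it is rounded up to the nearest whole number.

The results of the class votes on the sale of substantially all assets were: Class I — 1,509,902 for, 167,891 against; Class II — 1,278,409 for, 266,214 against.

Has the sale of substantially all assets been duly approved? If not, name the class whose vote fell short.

Class I: 3/4 of 2013798 = 1510348.50, rounded up to 1510349; 1,510,349 required, 1,509,902 in favor — not approved.
Class II: 2/3 of 1916853 = 1277902; 1,277,902 required, 1,278,409 in favor — approved.

Not approved — the Class I shares did not give the required vote.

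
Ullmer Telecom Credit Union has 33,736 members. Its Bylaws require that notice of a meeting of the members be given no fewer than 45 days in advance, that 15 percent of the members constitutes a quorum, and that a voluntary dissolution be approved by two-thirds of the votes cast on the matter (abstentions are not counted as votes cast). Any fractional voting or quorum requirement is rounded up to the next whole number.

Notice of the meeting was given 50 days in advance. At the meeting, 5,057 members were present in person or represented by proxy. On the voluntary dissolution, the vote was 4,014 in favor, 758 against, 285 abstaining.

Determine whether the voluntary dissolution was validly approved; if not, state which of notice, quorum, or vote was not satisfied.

Notice: 50 days given; 45 required. Satisfied.
Quorum: 15% of 33,736 = 5,060.40, rounded up to 5,061; 5,057 present. Not satisfied.
Vote: requires two-thirds of the votes cast (5,057 − 285 abstaining = 4,772); 2/3 of 4772 = 3181.33, rounded up to 3182, so 3,182 needed; 4,014 in favor. Satisfied.

Invalid — quorum requirement not satisfied.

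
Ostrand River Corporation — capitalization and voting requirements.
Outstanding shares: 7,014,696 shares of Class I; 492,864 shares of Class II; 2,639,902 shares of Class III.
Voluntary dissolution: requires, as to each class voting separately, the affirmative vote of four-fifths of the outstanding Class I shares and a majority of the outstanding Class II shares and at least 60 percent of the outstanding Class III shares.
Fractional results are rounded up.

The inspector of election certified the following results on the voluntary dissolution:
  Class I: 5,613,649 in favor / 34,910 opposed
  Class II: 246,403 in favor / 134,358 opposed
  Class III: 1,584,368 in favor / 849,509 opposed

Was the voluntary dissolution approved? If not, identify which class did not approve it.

Not approved — the Class II shares did not give the required vote.

Class I: 4/5 of 7014696 = 5611756.80, rounded up to 5611757; 5,611,757 required, 5,613,649 in favor — approved.
Class II: a majority of 492864 is 246433; 246,433 required, 246,403 in favor — not approved.
Class III: 3/5 of 2639902 = 1583941.20, rounded up to 1583942; 1,583,942 required, 1,584,368 in favor — approved.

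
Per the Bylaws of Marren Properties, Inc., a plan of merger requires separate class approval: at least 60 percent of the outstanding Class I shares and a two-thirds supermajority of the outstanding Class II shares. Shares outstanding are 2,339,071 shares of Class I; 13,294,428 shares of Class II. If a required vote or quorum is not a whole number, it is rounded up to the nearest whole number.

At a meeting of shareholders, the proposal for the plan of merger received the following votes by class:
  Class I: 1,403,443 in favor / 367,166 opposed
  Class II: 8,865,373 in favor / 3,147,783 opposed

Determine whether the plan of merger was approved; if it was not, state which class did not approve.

Class I: 3/5 of 2339071 = 1403442.60, rounded up to 1403443; 1,403,443 required, 1,403,443 in favor — approved.
Class II: 2/3 of 13294428 = 8862952; 8,862,952 required, 8,865,373 in favor — approved.

Approved — every class gave the required vote.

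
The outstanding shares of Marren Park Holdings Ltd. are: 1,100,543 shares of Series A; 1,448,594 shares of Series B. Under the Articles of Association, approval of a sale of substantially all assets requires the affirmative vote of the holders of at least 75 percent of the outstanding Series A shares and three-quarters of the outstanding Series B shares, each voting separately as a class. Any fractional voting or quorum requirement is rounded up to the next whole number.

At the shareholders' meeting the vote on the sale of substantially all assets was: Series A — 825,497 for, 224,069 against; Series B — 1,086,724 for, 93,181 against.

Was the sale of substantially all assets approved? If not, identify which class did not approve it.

Approved — every class gave the required vote.

Series A: 3/4 of 1100543 = 825407.25, rounded up to 825408; 825,408 required, 825,497 in favor — approved.
Series B: 3/4 of 1448594 = 1086445.50, rounded up to 1086446; 1,086,446 required, 1,086,724 in favor — approved.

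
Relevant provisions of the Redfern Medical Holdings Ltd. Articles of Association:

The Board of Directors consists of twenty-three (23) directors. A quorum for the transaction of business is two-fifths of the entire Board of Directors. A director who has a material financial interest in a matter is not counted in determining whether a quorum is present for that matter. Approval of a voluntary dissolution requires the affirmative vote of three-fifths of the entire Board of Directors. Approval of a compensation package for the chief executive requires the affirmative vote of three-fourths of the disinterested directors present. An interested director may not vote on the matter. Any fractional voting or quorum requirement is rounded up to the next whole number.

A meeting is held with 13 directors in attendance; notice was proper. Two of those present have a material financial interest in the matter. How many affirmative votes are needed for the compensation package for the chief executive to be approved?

9

The compensation package for the chief executive requires three-fourths of the disinterested directors present (13 − 2 = 11).
3/4 of 11 = 8.25, rounded up to 9.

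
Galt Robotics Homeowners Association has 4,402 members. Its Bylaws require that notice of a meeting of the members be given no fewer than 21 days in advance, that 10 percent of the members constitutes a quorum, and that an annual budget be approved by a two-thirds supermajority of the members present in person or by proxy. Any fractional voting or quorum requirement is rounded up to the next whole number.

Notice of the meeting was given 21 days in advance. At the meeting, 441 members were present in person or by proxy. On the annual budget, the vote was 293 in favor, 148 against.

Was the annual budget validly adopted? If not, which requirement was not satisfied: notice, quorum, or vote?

Notice: 21 days given; 21 required. Satisfied.
Quorum: 10% of 4,402 = 440.20, rounded up to 441; 441 present. Satisfied.
Vote: requires two-thirds of those present (441); 2/3 of 441 = 294, so 294 needed; 293 in favor. Not satisfied.

Invalid — vote requirement not satisfied.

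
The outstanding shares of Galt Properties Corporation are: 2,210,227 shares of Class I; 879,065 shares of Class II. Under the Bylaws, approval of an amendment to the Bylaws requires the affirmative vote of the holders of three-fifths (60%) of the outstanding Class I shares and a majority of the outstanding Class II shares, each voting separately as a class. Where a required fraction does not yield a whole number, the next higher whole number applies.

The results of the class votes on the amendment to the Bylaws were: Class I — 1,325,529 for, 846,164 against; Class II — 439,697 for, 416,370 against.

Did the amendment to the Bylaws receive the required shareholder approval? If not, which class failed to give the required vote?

Not approved — the Class I shares did not give the required vote.

Class I: 3/5 of 2210227 = 1326136.20, rounded up to 1326137; 1,326,137 required, 1,325,529 in favor — not approved.
Class II: a majority of 879065 is 439533; 439,533 required, 439,697 in favor — approved.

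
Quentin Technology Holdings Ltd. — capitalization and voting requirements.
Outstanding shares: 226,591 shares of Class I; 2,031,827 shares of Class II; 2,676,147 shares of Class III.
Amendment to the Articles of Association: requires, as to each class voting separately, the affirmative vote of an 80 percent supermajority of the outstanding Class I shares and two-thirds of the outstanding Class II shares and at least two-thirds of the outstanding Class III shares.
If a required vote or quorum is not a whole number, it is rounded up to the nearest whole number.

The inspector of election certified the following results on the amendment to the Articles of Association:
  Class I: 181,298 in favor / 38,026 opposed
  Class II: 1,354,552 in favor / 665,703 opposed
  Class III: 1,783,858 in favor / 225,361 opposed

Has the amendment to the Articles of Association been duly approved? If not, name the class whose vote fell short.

Not approved — the Class III shares did not give the required vote.

Class I: 4/5 of 226591 = 181272.80, rounded up to 181273; 181,273 required, 181,298 in favor — approved.
Class II: 2/3 of 2031827 = 1354551.33, rounded up to 1354552; 1,354,552 required, 1,354,552 in favor — approved.
Class III: 2/3 of 2676147 = 1784098; 1,784,098 required, 1,783,858 in favor — not approved.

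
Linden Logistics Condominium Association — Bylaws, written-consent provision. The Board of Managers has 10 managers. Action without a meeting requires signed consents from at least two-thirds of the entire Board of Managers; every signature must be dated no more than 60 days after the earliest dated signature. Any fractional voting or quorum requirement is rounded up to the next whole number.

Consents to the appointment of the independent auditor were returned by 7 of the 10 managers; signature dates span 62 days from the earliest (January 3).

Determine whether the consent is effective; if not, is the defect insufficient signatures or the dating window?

Signatures required: at least two-thirds of 10 — 2/3 of 10 = 6.67, rounded up to 7, so 7 needed; 7 signed. Sufficient.
Dating window: the latest signature is 62 days after the earliest; the limit is 60 days. Outside the window.

Not effective — dating-window requirement not satisfied.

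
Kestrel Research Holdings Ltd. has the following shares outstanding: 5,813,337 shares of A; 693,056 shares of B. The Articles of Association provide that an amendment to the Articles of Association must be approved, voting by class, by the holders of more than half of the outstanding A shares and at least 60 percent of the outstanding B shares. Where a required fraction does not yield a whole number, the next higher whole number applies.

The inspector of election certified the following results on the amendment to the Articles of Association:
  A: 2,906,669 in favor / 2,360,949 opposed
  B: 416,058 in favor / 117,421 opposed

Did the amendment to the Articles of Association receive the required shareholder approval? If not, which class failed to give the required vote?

Approved — every class gave the required vote.

A: a majority of 5813337 is 2906669; 2,906,669 required, 2,906,669 in favor — approved.
B: 3/5 of 693056 = 415833.60, rounded up to 415834; 415,834 required, 416,058 in favor — approved.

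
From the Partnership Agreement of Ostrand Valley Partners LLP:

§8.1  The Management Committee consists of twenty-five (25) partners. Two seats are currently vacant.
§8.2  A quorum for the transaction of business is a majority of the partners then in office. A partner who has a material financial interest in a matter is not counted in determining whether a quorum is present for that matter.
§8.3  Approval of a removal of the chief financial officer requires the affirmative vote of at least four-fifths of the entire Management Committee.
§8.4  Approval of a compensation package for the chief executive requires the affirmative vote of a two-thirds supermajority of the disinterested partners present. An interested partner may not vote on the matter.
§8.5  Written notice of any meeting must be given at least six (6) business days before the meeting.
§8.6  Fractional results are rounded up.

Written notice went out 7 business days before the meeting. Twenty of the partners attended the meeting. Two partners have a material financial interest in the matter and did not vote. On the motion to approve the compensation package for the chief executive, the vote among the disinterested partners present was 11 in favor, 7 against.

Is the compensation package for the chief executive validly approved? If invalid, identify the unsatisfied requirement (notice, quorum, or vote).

Notice: 7 business days given; 6 required (7 ≥ 6). Satisfied.
Quorum: 20 present, but the 2 interested partners do not count, leaving 18. Quorum is 12. Satisfied.
Vote: the compensation package for the chief executive requires two-thirds of the disinterested partners present (20 − 2 = 18). 2/3 of 18 = 12, so 12 affirmative votes are needed; 11 voted in favor. Not satisfied.

Invalid — vote requirement not satisfied.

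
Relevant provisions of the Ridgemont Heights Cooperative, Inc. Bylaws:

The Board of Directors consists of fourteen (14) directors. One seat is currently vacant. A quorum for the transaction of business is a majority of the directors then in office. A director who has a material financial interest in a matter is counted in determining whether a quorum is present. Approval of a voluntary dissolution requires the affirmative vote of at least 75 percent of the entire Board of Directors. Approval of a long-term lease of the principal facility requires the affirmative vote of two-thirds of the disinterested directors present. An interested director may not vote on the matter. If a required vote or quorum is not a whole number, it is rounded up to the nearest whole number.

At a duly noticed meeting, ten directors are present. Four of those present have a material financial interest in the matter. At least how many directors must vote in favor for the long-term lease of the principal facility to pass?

4

The long-term lease of the principal facility requires two-thirds of the disinterested directors present (10 − 4 = 6).
2/3 of 6 = 4.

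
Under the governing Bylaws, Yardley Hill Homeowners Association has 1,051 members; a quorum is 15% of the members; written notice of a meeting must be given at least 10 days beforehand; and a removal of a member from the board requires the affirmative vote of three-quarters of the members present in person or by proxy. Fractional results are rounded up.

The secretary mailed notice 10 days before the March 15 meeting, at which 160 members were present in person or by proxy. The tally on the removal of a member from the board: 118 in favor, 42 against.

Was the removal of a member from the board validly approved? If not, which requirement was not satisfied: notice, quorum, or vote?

Invalid — vote requirement not satisfied.

Notice: 10 days given; 10 required. Satisfied.
Quorum: 15% of 1,051 = 157.65, rounded up to 158; 160 present. Satisfied.
Vote: requires three-fourths of those present (160); 3/4 of 160 = 120, so 120 needed; 118 in favor. Not satisfied.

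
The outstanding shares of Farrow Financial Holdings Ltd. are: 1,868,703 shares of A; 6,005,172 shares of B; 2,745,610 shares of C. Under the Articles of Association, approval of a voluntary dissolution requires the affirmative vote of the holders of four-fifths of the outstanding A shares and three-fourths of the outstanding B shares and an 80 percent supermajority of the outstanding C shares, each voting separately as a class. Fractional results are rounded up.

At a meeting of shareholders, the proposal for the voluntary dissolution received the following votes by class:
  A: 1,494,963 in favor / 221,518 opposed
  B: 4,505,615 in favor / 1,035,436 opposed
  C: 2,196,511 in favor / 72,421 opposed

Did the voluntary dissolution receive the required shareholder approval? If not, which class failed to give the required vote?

Approved — every class gave the required vote.

A: 4/5 of 1868703 = 1494962.40, rounded up to 1494963; 1,494,963 required, 1,494,963 in favor — approved.
B: 3/4 of 6005172 = 4503879; 4,503,879 required, 4,505,615 in favor — approved.
C: 4/5 of 2745610 = 2196488; 2,196,488 required, 2,196,511 in favor — approved.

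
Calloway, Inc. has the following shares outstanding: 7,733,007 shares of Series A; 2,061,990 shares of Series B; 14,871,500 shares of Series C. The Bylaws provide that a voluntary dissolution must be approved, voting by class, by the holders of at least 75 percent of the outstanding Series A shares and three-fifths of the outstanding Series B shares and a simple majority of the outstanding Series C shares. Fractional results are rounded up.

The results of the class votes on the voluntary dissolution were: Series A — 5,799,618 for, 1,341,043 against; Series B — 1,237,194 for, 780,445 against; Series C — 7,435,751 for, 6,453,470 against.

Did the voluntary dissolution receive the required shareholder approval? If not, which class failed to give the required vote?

Not approved — the Series A shares did not give the required vote.

Series A: 3/4 of 7733007 = 5799755.25, rounded up to 5799756; 5,799,756 required, 5,799,618 in favor — not approved.
Series B: 3/5 of 2061990 = 1237194; 1,237,194 required, 1,237,194 in favor — approved.
Series C: a majority of 14871500 is 7435751; 7,435,751 required, 7,435,751 in favor — approved.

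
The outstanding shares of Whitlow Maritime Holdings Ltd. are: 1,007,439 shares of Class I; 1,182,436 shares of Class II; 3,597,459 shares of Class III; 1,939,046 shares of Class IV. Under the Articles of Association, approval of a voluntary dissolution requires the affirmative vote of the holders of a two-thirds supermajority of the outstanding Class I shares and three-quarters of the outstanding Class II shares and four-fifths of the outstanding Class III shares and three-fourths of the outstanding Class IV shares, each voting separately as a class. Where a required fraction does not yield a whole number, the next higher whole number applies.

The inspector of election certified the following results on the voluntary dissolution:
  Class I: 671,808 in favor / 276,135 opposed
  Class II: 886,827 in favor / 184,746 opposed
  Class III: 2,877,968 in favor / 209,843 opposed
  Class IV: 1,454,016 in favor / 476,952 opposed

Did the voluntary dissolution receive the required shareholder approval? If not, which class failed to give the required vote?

Class I: 2/3 of 1007439 = 671626; 671,626 required, 671,808 in favor — approved.
Class II: 3/4 of 1182436 = 886827; 886,827 required, 886,827 in favor — approved.
Class III: 4/5 of 3597459 = 2877967.20, rounded up to 2877968; 2,877,968 required, 2,877,968 in favor — approved.
Class IV: 3/4 of 1939046 = 1454284.50, rounded up to 1454285; 1,454,285 required, 1,454,016 in favor — not approved.

Not approved — the Class IV shares did not give the required vote.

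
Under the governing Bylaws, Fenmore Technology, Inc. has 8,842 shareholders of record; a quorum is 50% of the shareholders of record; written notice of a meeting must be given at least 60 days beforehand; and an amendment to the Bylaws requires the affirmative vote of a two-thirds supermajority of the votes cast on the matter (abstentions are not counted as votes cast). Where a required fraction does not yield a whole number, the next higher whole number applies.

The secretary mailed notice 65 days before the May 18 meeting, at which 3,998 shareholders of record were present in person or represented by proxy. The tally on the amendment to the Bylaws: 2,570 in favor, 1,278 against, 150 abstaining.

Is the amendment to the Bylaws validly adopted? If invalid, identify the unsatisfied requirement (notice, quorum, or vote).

Invalid — quorum requirement not satisfied.

Notice: 65 days given; 60 required. Satisfied.
Quorum: 50% of 8,842 = 4,421; 3,998 present. Not satisfied.
Vote: requires two-thirds of the votes cast (3,998 − 150 abstaining = 3,848); 2/3 of 3848 = 2565.33, rounded up to 2566, so 2,566 needed; 2,570 in favor. Satisfied.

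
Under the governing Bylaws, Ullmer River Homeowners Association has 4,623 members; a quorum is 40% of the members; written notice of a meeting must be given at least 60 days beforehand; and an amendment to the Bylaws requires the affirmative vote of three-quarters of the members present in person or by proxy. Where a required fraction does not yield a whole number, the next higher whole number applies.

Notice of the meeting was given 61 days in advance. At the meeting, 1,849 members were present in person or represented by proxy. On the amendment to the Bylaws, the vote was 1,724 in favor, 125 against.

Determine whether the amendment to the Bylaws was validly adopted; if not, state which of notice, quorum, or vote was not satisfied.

Invalid — quorum requirement not satisfied.

Notice: 61 days given; 60 required. Satisfied.
Quorum: 40% of 4,623 = 1,849.20, rounded up to 1,850; 1,849 present. Not satisfied.
Vote: requires three-fourths of those present (1,849); 3/4 of 1849 = 1386.75, rounded up to 1387, so 1,387 needed; 1,724 in favor. Satisfied.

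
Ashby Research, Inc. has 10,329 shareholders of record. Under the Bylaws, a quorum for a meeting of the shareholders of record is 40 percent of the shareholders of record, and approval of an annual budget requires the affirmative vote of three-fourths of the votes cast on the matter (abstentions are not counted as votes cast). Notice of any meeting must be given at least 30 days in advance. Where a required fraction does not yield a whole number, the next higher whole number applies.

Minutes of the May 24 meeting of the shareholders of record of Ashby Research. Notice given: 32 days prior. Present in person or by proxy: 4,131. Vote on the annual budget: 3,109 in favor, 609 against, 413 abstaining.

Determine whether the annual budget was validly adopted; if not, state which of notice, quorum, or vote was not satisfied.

Notice: 32 days given; 30 required. Satisfied.
Quorum: 40% of 10,329 = 4,131.60, rounded up to 4,132; 4,131 present. Not satisfied.
Vote: requires three-fourths of the votes cast (4,131 − 413 abstaining = 3,718); 3/4 of 3718 = 2788.50, rounded up to 2789, so 2,789 needed; 3,109 in favor. Satisfied.

Invalid — quorum requirement not satisfied.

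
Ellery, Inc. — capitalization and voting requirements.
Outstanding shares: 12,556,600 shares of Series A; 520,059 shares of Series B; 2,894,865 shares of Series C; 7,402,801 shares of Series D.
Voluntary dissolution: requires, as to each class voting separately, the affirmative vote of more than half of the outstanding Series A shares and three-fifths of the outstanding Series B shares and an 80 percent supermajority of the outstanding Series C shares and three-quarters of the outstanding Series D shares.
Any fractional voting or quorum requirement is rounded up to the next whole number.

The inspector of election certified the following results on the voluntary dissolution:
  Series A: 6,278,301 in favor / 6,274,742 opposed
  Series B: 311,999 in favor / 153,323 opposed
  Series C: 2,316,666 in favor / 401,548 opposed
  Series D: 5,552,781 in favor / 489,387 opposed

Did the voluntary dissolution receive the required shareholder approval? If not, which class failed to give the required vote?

Not approved — the Series B shares did not give the required vote.

Series A: a majority of 12556600 is 6278301; 6,278,301 required, 6,278,301 in favor — approved.
Series B: 3/5 of 520059 = 312035.40, rounded up to 312036; 312,036 required, 311,999 in favor — not approved.
Series C: 4/5 of 2894865 = 2315892; 2,315,892 required, 2,316,666 in favor — approved.
Series D: 3/4 of 7402801 = 5552100.75, rounded up to 5552101; 5,552,101 required, 5,552,781 in favor — approved.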